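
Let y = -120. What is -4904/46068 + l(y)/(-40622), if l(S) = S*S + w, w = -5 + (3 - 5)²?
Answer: -215635855/467843574 ≈ -0.46091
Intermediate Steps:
w = -1 (w = -5 + (-2)² = -5 + 4 = -1)
l(S) = -1 + S² (l(S) = S*S - 1 = S² - 1 = -1 + S²)
-4904/46068 + l(y)/(-40622) = -4904/46068 + (-1 + (-120)²)/(-40622) = -4904*1/46068 + (-1 + 14400)*(-1/40622) = -1226/11517 + 14399*(-1/40622) = -1226/11517 - 14399/40622 = -215635855/467843574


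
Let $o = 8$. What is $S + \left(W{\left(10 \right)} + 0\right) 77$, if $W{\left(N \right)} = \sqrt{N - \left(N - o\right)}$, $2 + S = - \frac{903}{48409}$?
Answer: $- \frac{97721}{48409} + 154 \sqrt{2} \approx 215.77$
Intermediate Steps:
$S = - \frac{97721}{48409}$ ($S = -2 - \frac{903}{48409} = - \frac{97721}{48409} \approx -2.0187$)
$W{\left(N \right)} = 2 \sqrt{2}$ ($W{\left(N \right)} = \sqrt{N - \left(-8 + N\right)} = \sqrt{8} = 2 \sqrt{2}$)
$S + \left(W{\left(10 \right)} + 0\right) 77 = - \frac{97721}{48409} + \left(2 \sqrt{2} + 0\right) 77 = - \frac{97721}{48409} + 2 \sqrt{2} \cdot 77 = - \frac{97721}{48409} + 154 \sqrt{2}$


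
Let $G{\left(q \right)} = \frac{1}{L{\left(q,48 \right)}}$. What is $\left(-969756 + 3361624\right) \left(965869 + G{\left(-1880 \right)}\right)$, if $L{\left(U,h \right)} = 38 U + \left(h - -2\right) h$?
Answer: $\frac{39874589705221953}{17260} \approx 2.3102 \cdot 10^{12}$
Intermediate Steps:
$L{\left(U,h \right)} = 38 U + h \left(2 + h\right)$ ($L{\left(U,h \right)} = 38 U + \left(h + 2\right) h = 38 U + \left(2 + h\right) h = 38 U + h \left(2 + h\right)$)
$G{\left(q \right)} = \frac{1}{2400 + 38 q}$ ($G{\left(q \right)} = \frac{1}{48^{2} + 2 \cdot 48 + 38 q} = \frac{1}{2304 + 96 + 38 q} = \frac{1}{2400 + 38 q}$)
$\left(-969756 + 3361624\right) \left(965869 + G{\left(-1880 \right)}\right) = \left(-969756 + 3361624\right) \left(965869 + \frac{1}{2 \left(1200 + 19 \left(-1880\right)\right)}\right) = 2391868 \left(965869 + \frac{1}{2 \left(1200 - 35720\right)}\right) = 2391868 \left(965869 + \frac{1}{2 \left(-34520\right)}\right) = 2391868 \left(965869 + \frac{1}{2} \left(- \frac{1}{34520}\right)\right) = 2391868 \left(965869 - \frac{1}{69040}\right) = 2391868 \cdot \frac{66683595759}{69040} = \frac{39874589705221953}{17260}$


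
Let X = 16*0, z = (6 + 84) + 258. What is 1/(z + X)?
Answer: 1/348 ≈ 0.0028736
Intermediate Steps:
z = 348 (z = 90 + 258 = 348)
X = 0
1/(z + X) = 1/(348 + 0) = 1/348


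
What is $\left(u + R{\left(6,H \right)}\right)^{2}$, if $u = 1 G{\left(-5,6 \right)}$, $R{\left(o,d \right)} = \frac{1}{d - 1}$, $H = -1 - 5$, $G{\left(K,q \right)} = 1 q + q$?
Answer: $\frac{6889}{49} \approx 140.59$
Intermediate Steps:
$G{\left(K,q \right)} = 2 q$ ($G{\left(K,q \right)} = q + q = 2 q$)
$H = -6$ ($H = -1 - 5 = -6$)
$R{\left(o,d \right)} = \frac{1}{-1 + d}$
$u = 12$ ($u = 1 \cdot 2 \cdot 6 = 1 \cdot 12 = 12$)
$\left(u + R{\left(6,H \right)}\right)^{2} = \left(12 + \frac{1}{-1 - 6}\right)^{2} = \left(12 + \frac{1}{-7}\right)^{2} = \left(12 - \frac{1}{7}\right)^{2} = \left(\frac{83}{7}\right)^{2} = \frac{6889}{49}$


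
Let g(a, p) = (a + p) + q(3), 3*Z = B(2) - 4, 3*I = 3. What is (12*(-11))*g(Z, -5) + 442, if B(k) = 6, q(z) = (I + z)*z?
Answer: -570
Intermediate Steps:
I = 1 (I = (⅓)*3 = 1)
q(z) = z*(1 + z) (q(z) = (1 + z)*z = z*(1 + z))
Z = ⅔ (Z = (6 - 4)/3 = (⅓)*2 = ⅔ ≈ 0.66667)
g(a, p) = 12 + a + p (g(a, p) = (a + p) + 3*(1 + 3) = (a + p) + 3*4 = (a + p) + 12 = 12 + a + p)
(12*(-11))*g(Z, -5) + 442 = (12*(-11))*(12 + ⅔ - 5) + 442 = -132*23/3 + 442 = -1012 + 442 = -570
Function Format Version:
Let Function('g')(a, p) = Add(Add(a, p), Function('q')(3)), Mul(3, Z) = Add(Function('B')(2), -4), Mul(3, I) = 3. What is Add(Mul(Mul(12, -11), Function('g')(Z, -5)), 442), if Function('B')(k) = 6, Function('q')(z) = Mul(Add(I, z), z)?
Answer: -570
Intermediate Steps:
I = 1 (I = Mul(Rational(1, 3), 3) = 1)
Function('q')(z) = Mul(z, Add(1, z)) (Function('q')(z) = Mul(Add(1, z), z) = Mul(z, Add(1, z)))
Z = Rational(2, 3) (Z = Mul(Rational(1, 3), Add(6, -4)) = Mul(Rational(1, 3), 2) = Rational(2, 3) ≈ 0.66667)
Function('g')(a, p) = Add(12, a, p) (Function('g')(a, p) = Add(Add(a, p), Mul(3, Add(1, 3))) = Add(Add(a, p), Mul(3, 4)) = Add(Add(a, p), 12) = Add(12, a, p))
Add(Mul(Mul(12, -11), Function('g')(Z, -5)), 442) = Add(Mul(Mul(12, -11), Add(12, Rational(2, 3), -5)), 442) = Add(Mul(-132, Rational(23, 3)), 442) = Add(-1012, 442) = -570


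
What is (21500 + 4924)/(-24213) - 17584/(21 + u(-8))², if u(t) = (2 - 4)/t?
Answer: -2334365224/58312975 ≈ -40.032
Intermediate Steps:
u(t) = -2/t
(21500 + 4924)/(-24213) - 17584/(21 + u(-8))² = (21500 + 4924)/(-24213) - 17584/(21 - 2/(-8))² = 26424*(-1/24213) - 17584/(21 - 2*(-⅛))² = -8808/8071 - 17584/(21 + ¼)² = -8808/8071 - 17584/((85/4)²) = -8808/8071 - 17584/7225/16 = -8808/8071 - 17584*16/7225 = -8808/8071 - 281344/7225 = -2334365224/58312975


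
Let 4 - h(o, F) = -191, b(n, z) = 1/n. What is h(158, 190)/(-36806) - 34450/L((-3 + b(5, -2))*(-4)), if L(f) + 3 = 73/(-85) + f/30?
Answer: 18371098590/1858703 ≈ 9883.8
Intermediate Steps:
h(o, F) = 195 (h(o, F) = 4 - 1*(-191) = 4 + 191 = 195)
L(f) = -328/85 + f/30 (L(f) = -3 + (73/(-85) + f/30) = -3 + (73*(-1/85) + f*(1/30)) = -3 + (-73/85 + f/30) = -328/85 + f/30)
h(158, 190)/(-36806) - 34450/L((-3 + b(5, -2))*(-4)) = 195/(-36806) - 34450/(-328/85 + ((-3 + 1/5)*(-4))/30) = 195*(-1/36806) - 34450/(-328/85 + ((-3 + ⅕)*(-4))/30) = -195/36806 - 34450/(-328/85 + (-14/5*(-4))/30) = -195/36806 - 34450/(-328/85 + (1/30)*(56/5)) = -195/36806 - 34450/(-328/85 + 28/75) = -195/36806 - 34450/(-4444/1275) = -195/36806 - 34450*(-1275/4444) = -195/36806 + 21961875/2222 = 18371098590/1858703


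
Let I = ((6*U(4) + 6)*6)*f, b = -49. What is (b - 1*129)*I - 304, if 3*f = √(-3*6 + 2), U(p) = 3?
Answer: -304 - 34176*I ≈ -304.0 - 34176.0*I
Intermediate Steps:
f = 4*I/3 (f = √(-3*6 + 2)/3 = √(-18 + 2)/3 = √(-16)/3 = (4*I)/3 = 4*I/3 ≈ 1.3333*I)
I = 192*I (I = ((6*3 + 6)*6)*(4*I/3) = ((18 + 6)*6)*(4*I/3) = (24*6)*(4*I/3) = 144*(4*I/3) = 192*I ≈ 192.0*I)
(b - 1*129)*I - 304 = (-49 - 1*129)*(192*I) - 304 = (-49 - 129)*(192*I) - 304 = -34176*I - 304 = -304 - 34176*I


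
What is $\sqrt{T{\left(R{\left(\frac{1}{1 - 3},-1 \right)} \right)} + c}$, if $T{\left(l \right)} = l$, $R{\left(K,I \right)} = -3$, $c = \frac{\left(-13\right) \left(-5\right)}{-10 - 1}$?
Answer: $\frac{7 i \sqrt{22}}{11} \approx 2.9848 i$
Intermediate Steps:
$c = - \frac{65}{11}$ ($c = \frac{65}{-11} = 65 \left(- \frac{1}{11}\right) = - \frac{65}{11} \approx -5.9091$)
$\sqrt{T{\left(R{\left(\frac{1}{1 - 3},-1 \right)} \right)} + c} = \sqrt{-3 - \frac{65}{11}} = \sqrt{- \frac{98}{11}} = \frac{7 i \sqrt{22}}{11}$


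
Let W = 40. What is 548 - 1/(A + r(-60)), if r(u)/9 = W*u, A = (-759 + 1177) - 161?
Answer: 11695965/21343 ≈ 548.00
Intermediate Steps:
A = 257 (A = 418 - 161 = 257)
r(u) = 360*u (r(u) = 9*(40*u) = 360*u)
548 - 1/(A + r(-60)) = 548 - 1/(257 + 360*(-60)) = 548 - 1/(257 - 21600) = 548 - 1/(-21343) = 548 - 1*(-1/21343) = 548 + 1/21343 = 11695965/21343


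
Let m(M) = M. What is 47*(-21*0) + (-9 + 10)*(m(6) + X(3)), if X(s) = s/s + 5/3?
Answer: 26/3 ≈ 8.6667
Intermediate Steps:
X(s) = 8/3 (X(s) = 1 + 5*(⅓) = 1 + 5/3 = 8/3)
47*(-21*0) + (-9 + 10)*(m(6) + X(3)) = 47*(-21*0) + (-9 + 10)*(6 + 8/3) = 47*0 + 1*(26/3) = 0 + 26/3 = 26/3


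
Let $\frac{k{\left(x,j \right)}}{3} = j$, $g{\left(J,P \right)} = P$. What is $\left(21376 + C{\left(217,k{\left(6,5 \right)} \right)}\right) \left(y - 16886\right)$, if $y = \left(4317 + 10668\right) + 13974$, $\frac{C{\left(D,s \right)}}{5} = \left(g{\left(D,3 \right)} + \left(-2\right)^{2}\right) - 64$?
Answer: $254631643$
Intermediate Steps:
$k{\left(x,j \right)} = 3 j$
$C{\left(D,s \right)} = -285$ ($C{\left(D,s \right)} = 5 \left(\left(3 + \left(-2\right)^{2}\right) - 64\right) = 5 \left(\left(3 + 4\right) - 64\right) = 5 \left(7 - 64\right) = 5 \left(-57\right) = -285$)
$y = 28959$ ($y = 14985 + 13974 = 28959$)
$\left(21376 + C{\left(217,k{\left(6,5 \right)} \right)}\right) \left(y - 16886\right) = \left(21376 - 285\right) \left(28959 - 16886\right) = 21091 \cdot 12073 = 254631643$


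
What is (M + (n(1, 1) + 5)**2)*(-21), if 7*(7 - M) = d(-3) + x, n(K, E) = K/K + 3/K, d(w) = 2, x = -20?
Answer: -1902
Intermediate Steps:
n(K, E) = 1 + 3/K
M = 67/7 (M = 7 - (2 - 20)/7 = 7 - 1/7*(-18) = 7 + 18/7 = 67/7 ≈ 9.5714)
(M + (n(1, 1) + 5)**2)*(-21) = (67/7 + ((3 + 1)/1 + 5)**2)*(-21) = (67/7 + (1*4 + 5)**2)*(-21) = (67/7 + (4 + 5)**2)*(-21) = (67/7 + 9**2)*(-21) = (67/7 + 81)*(-21) = (634/7)*(-21) = -1902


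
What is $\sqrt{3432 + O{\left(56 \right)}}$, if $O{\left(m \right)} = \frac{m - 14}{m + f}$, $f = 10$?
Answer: $\frac{\sqrt{415349}}{11} \approx 58.589$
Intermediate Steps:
$O{\left(m \right)} = \frac{-14 + m}{10 + m}$ ($O{\left(m \right)} = \frac{m - 14}{m + 10} = \frac{-14 + m}{10 + m}$)
$\sqrt{3432 + O{\left(56 \right)}} = \sqrt{3432 + \frac{-14 + 56}{10 + 56}} = \sqrt{3432 + \frac{1}{66} \cdot 42} = \sqrt{3432 + \frac{7}{11}} = \sqrt{\frac{37759}{11}} = \frac{\sqrt{415349}}{11}$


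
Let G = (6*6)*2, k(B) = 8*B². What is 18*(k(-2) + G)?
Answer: 1872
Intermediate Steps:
G = 72 (G = 36*2 = 72)
18*(k(-2) + G) = 18*(8*(-2)² + 72) = 18*(8*4 + 72) = 18*(32 + 72) = 18*104 = 1872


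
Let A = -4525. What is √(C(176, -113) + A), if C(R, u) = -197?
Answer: I*√4722 ≈ 68.717*I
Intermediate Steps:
√(C(176, -113) + A) = √(-197 - 4525) = √(-4722) = I*√4722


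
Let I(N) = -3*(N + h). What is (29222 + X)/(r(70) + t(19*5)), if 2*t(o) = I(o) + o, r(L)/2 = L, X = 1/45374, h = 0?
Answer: 1325919029/2041830 ≈ 649.38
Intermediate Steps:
X = 1/45374 ≈ 2.2039e-5
I(N) = -3*N (I(N) = -3*(N + 0) = -3*N)
r(L) = 2*L
t(o) = -o (t(o) = (-3*o + o)/2 = (-2*o)/2 = -o)
(29222 + X)/(r(70) + t(19*5)) = (29222 + 1/45374)/(2*70 - 19*5) = 1325919029/(45374*(140 - 1*95)) = 1325919029/(45374*(140 - 95)) = (1325919029/45374)/45 = (1325919029/45374)*(1/45) = 1325919029/2041830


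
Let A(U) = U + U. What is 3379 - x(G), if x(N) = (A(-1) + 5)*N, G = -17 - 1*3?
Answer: 3439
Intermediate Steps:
G = -20 (G = -17 - 3 = -20)
A(U) = 2*U
x(N) = 3*N (x(N) = (2*(-1) + 5)*N = (-2 + 5)*N = 3*N)
3379 - x(G) = 3379 - 3*(-20) = 3379 - 1*(-60) = 3379 + 60 = 3439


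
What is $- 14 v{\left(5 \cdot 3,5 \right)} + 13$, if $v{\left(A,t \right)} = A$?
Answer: $-197$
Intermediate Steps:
$- 14 v{\left(5 \cdot 3,5 \right)} + 13 = - 14 \cdot 5 \cdot 3 + 13 = \left(-14\right) 15 + 13 = -210 + 13 = -197$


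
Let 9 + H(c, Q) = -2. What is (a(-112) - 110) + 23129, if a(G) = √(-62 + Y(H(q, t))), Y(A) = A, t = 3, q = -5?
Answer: 23019 + I*√73 ≈ 23019.0 + 8.544*I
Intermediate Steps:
H(c, Q) = -11 (H(c, Q) = -9 - 2 = -11)
a(G) = I*√73 (a(G) = √(-62 - 11) = √(-73) = I*√73)
(a(-112) - 110) + 23129 = (I*√73 - 110) + 23129 = (-110 + I*√73) + 23129 = 23019 + I*√73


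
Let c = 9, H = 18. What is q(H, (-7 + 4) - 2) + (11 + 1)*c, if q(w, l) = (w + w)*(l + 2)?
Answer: 0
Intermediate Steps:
q(w, l) = 2*w*(2 + l) (q(w, l) = (2*w)*(2 + l) = 2*w*(2 + l))
q(H, (-7 + 4) - 2) + (11 + 1)*c = 2*18*(2 + ((-7 + 4) - 2)) + (11 + 1)*9 = 2*18*(2 + (-3 - 2)) + 12*9 = 2*18*(2 - 5) + 108 = 2*18*(-3) + 108 = -108 + 108 = 0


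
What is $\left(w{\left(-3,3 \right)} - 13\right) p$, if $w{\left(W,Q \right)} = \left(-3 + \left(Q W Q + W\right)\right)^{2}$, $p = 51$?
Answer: $54876$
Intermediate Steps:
$w{\left(W,Q \right)} = \left(-3 + W + W Q^{2}\right)^{2}$ ($w{\left(W,Q \right)} = \left(-3 + \left(W Q^{2} + W\right)\right)^{2} = \left(-3 + \left(W + W Q^{2}\right)\right)^{2} = \left(-3 + W + W Q^{2}\right)^{2}$)
$\left(w{\left(-3,3 \right)} - 13\right) p = \left(\left(-3 - 3 - 3 \cdot 3^{2}\right)^{2} - 13\right) 51 = \left(\left(-3 - 3 - 27\right)^{2} - 13\right) 51 = \left(\left(-33\right)^{2} - 13\right) 51 = \left(1089 - 13\right) 51 = 1076 \cdot 51 = 54876$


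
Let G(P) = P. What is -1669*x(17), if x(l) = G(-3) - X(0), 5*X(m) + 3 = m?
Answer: 20028/5 ≈ 4005.6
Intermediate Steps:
X(m) = -3/5 + m/5
x(l) = -12/5 (x(l) = -3 - (-3/5 + (1/5)*0) = -3 - (-3/5 + 0) = -3 - 1*(-3/5) = -3 + 3/5 = -12/5)
-1669*x(17) = -1669*(-12/5) = 20028/5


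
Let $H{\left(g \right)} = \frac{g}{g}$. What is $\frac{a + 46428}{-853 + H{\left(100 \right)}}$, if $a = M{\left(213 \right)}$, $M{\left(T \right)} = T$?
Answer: $- \frac{15547}{284} \approx -54.743$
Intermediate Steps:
$H{\left(g \right)} = 1$
$a = 213$
$\frac{a + 46428}{-853 + H{\left(100 \right)}} = \frac{213 + 46428}{-853 + 1} = \frac{46641}{-852} = 46641 \left(- \frac{1}{852}\right) = - \frac{15547}{284}$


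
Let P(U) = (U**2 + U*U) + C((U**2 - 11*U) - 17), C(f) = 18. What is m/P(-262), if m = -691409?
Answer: -691409/137306 ≈ -5.0355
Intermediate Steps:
P(U) = 18 + 2*U**2 (P(U) = (U**2 + U*U) + 18 = (U**2 + U**2) + 18 = 2*U**2 + 18 = 18 + 2*U**2)
m/P(-262) = -691409/(18 + 2*(-262)**2) = -691409/(18 + 2*68644) = -691409/(18 + 137288) = -691409/137306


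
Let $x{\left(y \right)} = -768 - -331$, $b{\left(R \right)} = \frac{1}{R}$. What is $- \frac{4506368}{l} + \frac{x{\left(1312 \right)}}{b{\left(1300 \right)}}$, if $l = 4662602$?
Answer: $- \frac{1324414351284}{2331301} \approx -5.681 \cdot 10^{5}$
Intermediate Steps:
$x{\left(y \right)} = -437$ ($x{\left(y \right)} = -768 + 331 = -437$)
$- \frac{4506368}{l} + \frac{x{\left(1312 \right)}}{b{\left(1300 \right)}} = - \frac{4506368}{4662602} - \frac{437}{\frac{1}{1300}} = \left(-4506368\right) \frac{1}{4662602} - 437 \frac{1}{\frac{1}{1300}} = - \frac{2253184}{2331301} - 568100 = - \frac{1324414351284}{2331301}$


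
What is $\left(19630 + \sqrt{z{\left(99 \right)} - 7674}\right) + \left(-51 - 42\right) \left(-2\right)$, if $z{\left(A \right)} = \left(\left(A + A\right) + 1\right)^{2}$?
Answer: $19816 + \sqrt{31927} \approx 19995.0$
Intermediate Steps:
$z{\left(A \right)} = \left(1 + 2 A\right)^{2}$ ($z{\left(A \right)} = \left(2 A + 1\right)^{2} = \left(1 + 2 A\right)^{2}$)
$\left(19630 + \sqrt{z{\left(99 \right)} - 7674}\right) + \left(-51 - 42\right) \left(-2\right) = \left(19630 + \sqrt{\left(1 + 2 \cdot 99\right)^{2} - 7674}\right) + \left(-51 - 42\right) \left(-2\right) = \left(19630 + \sqrt{\left(1 + 198\right)^{2} - 7674}\right) - -186 = \left(19630 + \sqrt{199^{2} - 7674}\right) + 186 = \left(19630 + \sqrt{39601 - 7674}\right) + 186 = \left(19630 + \sqrt{31927}\right) + 186 = 19816 + \sqrt{31927}$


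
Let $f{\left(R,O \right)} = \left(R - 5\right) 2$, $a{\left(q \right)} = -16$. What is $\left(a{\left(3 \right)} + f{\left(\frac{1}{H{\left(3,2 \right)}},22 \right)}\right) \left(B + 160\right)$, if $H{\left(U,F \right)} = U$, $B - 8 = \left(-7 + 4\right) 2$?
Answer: $-4104$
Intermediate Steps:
$B = 2$ ($B = 8 + \left(-7 + 4\right) 2 = 8 - 6 = 2$)
$f{\left(R,O \right)} = -10 + 2 R$ ($f{\left(R,O \right)} = \left(-5 + R\right) 2 = -10 + 2 R$)
$\left(a{\left(3 \right)} + f{\left(\frac{1}{H{\left(3,2 \right)}},22 \right)}\right) \left(B + 160\right) = \left(-16 - \left(10 - \frac{2}{3}\right)\right) \left(2 + 160\right) = \left(-16 + \left(-10 + 2 \cdot \frac{1}{3}\right)\right) 162 = \left(-16 + \left(-10 + \frac{2}{3}\right)\right) 162 = \left(-16 - \frac{28}{3}\right) 162 = \left(- \frac{76}{3}\right) 162 = -4104$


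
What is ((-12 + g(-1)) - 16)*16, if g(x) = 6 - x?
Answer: -336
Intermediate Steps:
((-12 + g(-1)) - 16)*16 = ((-12 + (6 - 1*(-1))) - 16)*16 = ((-12 + (6 + 1)) - 16)*16 = ((-12 + 7) - 16)*16 = (-5 - 16)*16 = -21*16 = -336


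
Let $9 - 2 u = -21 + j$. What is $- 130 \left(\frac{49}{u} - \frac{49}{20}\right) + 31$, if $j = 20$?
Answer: $- \frac{1849}{2} \approx -924.5$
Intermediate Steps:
$u = 5$ ($u = \frac{9}{2} - \frac{-21 + 20}{2} = \frac{9}{2} - - \frac{1}{2} = \frac{9}{2} + \frac{1}{2} = 5$)
$- 130 \left(\frac{49}{u} - \frac{49}{20}\right) + 31 = - 130 \left(\frac{49}{5} - \frac{49}{20}\right) + 31 = \left(-130\right) \frac{147}{20} + 31 = - \frac{1911}{2} + 31 = - \frac{1849}{2}$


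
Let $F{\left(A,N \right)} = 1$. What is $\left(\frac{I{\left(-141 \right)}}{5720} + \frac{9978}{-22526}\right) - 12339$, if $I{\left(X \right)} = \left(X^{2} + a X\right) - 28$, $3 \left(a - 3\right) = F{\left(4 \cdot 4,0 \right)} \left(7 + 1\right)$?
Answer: $- \frac{397373054959}{32212180} \approx -12336.0$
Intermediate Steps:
$a = \frac{17}{3}$ ($a = 3 + \frac{1 \left(7 + 1\right)}{3} = 3 + \frac{1 \cdot 8}{3} = 3 + \frac{1}{3} \cdot 8 = 3 + \frac{8}{3} = \frac{17}{3} \approx 5.6667$)
$I{\left(X \right)} = -28 + X^{2} + \frac{17 X}{3}$ ($I{\left(X \right)} = \left(X^{2} + \frac{17 X}{3}\right) - 28 = -28 + X^{2} + \frac{17 X}{3}$)
$\left(\frac{I{\left(-141 \right)}}{5720} + \frac{9978}{-22526}\right) - 12339 = \left(\frac{-28 + \left(-141\right)^{2} + \frac{17}{3} \left(-141\right)}{5720} + \frac{9978}{-22526}\right) - 12339 = \left(\left(-28 + 19881 - 799\right) \frac{1}{5720} + 9978 \left(- \frac{1}{22526}\right)\right) - 12339 = \left(19054 \cdot \frac{1}{5720} - \frac{4989}{11263}\right) - 12339 = \left(\frac{9527}{2860} - \frac{4989}{11263}\right) - 12339 = \frac{93034061}{32212180} - 12339 = - \frac{397373054959}{32212180}$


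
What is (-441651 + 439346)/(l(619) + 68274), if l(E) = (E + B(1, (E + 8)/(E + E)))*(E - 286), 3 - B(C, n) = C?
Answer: -2305/275067 ≈ -0.0083798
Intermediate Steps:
B(C, n) = 3 - C
l(E) = (-286 + E)*(2 + E) (l(E) = (E + (3 - 1*1))*(E - 286) = (E + (3 - 1))*(-286 + E) = (E + 2)*(-286 + E) = (2 + E)*(-286 + E) = (-286 + E)*(2 + E))
(-441651 + 439346)/(l(619) + 68274) = (-441651 + 439346)/((-572 + 619² - 284*619) + 68274) = -2305/((-572 + 383161 - 175796) + 68274) = -2305/(206793 + 68274) = -2305/275067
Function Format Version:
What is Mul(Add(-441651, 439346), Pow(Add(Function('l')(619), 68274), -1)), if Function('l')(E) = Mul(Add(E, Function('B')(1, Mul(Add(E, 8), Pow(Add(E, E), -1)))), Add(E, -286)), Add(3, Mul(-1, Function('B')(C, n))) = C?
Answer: Rational(-2305, 275067) ≈ -0.0083798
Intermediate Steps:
Function('B')(C, n) = Add(3, Mul(-1, C))
Function('l')(E) = Mul(Add(-286, E), Add(2, E)) (Function('l')(E) = Mul(Add(E, Add(3, Mul(-1, 1))), Add(E, -286)) = Mul(Add(E, Add(3, -1)), Add(-286, E)) = Mul(Add(E, 2), Add(-286, E)) = Mul(Add(2, E), Add(-286, E)) = Mul(Add(-286, E), Add(2, E)))
Mul(Add(-441651, 439346), Pow(Add(Function('l')(619), 68274), -1)) = Mul(Add(-441651, 439346), Pow(Add(Add(-572, Pow(619, 2), Mul(-284, 619)), 68274), -1)) = Mul(-2305, Pow(Add(Add(-572, 383161, -175796), 68274), -1)) = Mul(-2305, Pow(Add(206793, 68274), -1)) = Mul(-2305, Pow(275067, -1)) = Mul(-2305, Rational(1, 275067)) = Rational(-2305, 275067)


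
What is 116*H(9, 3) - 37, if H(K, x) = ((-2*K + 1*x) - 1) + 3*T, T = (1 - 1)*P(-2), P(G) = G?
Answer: -1893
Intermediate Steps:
T = 0 (T = (1 - 1)*(-2) = 0*(-2) = 0)
H(K, x) = -1 + x - 2*K (H(K, x) = ((-2*K + 1*x) - 1) + 3*0 = ((-2*K + x) - 1) + 0 = ((x - 2*K) - 1) + 0 = (-1 + x - 2*K) + 0 = -1 + x - 2*K)
116*H(9, 3) - 37 = 116*(-1 + 3 - 2*9) - 37 = 116*(-1 + 3 - 18) - 37 = 116*(-16) - 37 = -1856 - 37 = -1893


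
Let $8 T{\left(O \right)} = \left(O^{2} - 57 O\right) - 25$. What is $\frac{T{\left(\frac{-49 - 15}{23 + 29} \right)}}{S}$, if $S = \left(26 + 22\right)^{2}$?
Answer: $\frac{2629}{1038336} \approx 0.0025319$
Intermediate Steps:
$T{\left(O \right)} = - \frac{25}{8} - \frac{57 O}{8} + \frac{O^{2}}{8}$ ($T{\left(O \right)} = \frac{\left(O^{2} - 57 O\right) - 25}{8} = \frac{-25 + O^{2} - 57 O}{8} = - \frac{25}{8} - \frac{57 O}{8} + \frac{O^{2}}{8}$)
$S = 2304$ ($S = 48^{2} = 2304$)
$\frac{T{\left(\frac{-49 - 15}{23 + 29} \right)}}{S} = \frac{- \frac{25}{8} - \frac{57 \frac{-49 - 15}{23 + 29}}{8} + \frac{\left(\frac{-49 - 15}{23 + 29}\right)^{2}}{8}}{2304} = \left(- \frac{25}{8} - \frac{57 \left(- \frac{64}{52}\right)}{8} + \frac{\left(- \frac{64}{52}\right)^{2}}{8}\right) \frac{1}{2304} = \left(- \frac{25}{8} - \frac{57 \left(\left(-64\right) \frac{1}{52}\right)}{8} + \frac{\left(\left(-64\right) \frac{1}{52}\right)^{2}}{8}\right) \frac{1}{2304} = \left(- \frac{25}{8} - - \frac{114}{13} + \frac{\left(- \frac{16}{13}\right)^{2}}{8}\right) \frac{1}{2304} = \left(- \frac{25}{8} + \frac{114}{13} + \frac{1}{8} \cdot \frac{256}{169}\right) \frac{1}{2304} = \left(- \frac{25}{8} + \frac{114}{13} + \frac{32}{169}\right) \frac{1}{2304} = \frac{7887}{1352} \cdot \frac{1}{2304} = \frac{2629}{1038336}$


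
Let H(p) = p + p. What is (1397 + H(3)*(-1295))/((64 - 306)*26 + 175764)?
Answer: -6373/169472 ≈ -0.037605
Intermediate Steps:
H(p) = 2*p
(1397 + H(3)*(-1295))/((64 - 306)*26 + 175764) = (1397 + (2*3)*(-1295))/((64 - 306)*26 + 175764) = (1397 + 6*(-1295))/(-242*26 + 175764) = (1397 - 7770)/(-6292 + 175764) = -6373/169472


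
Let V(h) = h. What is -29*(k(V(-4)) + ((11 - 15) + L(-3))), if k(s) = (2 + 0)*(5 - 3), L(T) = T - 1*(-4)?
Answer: -29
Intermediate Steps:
L(T) = 4 + T (L(T) = T + 4 = 4 + T)
k(s) = 4 (k(s) = 2*2 = 4)
-29*(k(V(-4)) + ((11 - 15) + L(-3))) = -29*(4 + ((11 - 15) + (4 - 3))) = -29*(4 + (-4 + 1)) = -29*(4 - 3) = -29*1 = -29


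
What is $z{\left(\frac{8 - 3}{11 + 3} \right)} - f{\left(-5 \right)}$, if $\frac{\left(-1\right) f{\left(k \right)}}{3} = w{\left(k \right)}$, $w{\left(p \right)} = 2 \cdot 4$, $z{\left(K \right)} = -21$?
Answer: $3$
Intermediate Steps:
$w{\left(p \right)} = 8$
$f{\left(k \right)} = -24$ ($f{\left(k \right)} = \left(-3\right) 8 = -24$)
$z{\left(\frac{8 - 3}{11 + 3} \right)} - f{\left(-5 \right)} = -21 - -24 = -21 + 24 = 3$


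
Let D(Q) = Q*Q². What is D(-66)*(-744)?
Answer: 213897024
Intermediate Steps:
D(Q) = Q³
D(-66)*(-744) = (-66)³*(-744) = -287496*(-744) = 213897024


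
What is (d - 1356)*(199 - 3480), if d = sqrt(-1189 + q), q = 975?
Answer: 4449036 - 3281*I*sqrt(214) ≈ 4.449e+6 - 47997.0*I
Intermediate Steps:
d = I*sqrt(214) (d = sqrt(-1189 + 975) = sqrt(-214) = I*sqrt(214) ≈ 14.629*I)
(d - 1356)*(199 - 3480) = (I*sqrt(214) - 1356)*(199 - 3480) = (-1356 + I*sqrt(214))*(-3281) = 4449036 - 3281*I*sqrt(214)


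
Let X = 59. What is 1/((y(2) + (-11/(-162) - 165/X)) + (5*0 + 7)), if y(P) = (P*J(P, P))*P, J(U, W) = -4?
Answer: -9558/112103 ≈ -0.085261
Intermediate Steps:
y(P) = -4*P**2 (y(P) = (P*(-4))*P = (-4*P)*P = -4*P**2)
1/((y(2) + (-11/(-162) - 165/X)) + (5*0 + 7)) = 1/((-4*2**2 + (-11/(-162) - 165/59)) + (5*0 + 7)) = 1/((-4*4 + (-11*(-1/162) - 165*1/59)) + (0 + 7)) = 1/((-16 + (11/162 - 165/59)) + 7) = 1/((-16 - 26081/9558) + 7) = 1/(-179009/9558 + 7) = 1/(-112103/9558) = -9558/112103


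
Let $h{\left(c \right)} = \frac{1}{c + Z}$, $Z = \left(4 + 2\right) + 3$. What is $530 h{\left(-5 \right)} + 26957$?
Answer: $\frac{54179}{2} \approx 27090.0$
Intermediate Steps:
$Z = 9$ ($Z = 6 + 3 = 9$)
$h{\left(c \right)} = \frac{1}{9 + c}$ ($h{\left(c \right)} = \frac{1}{c + 9} = \frac{1}{9 + c}$)
$530 h{\left(-5 \right)} + 26957 = \frac{530}{9 - 5} + 26957 = \frac{530}{4} + 26957 = 530 \cdot \frac{1}{4} + 26957 = \frac{265}{2} + 26957 = \frac{54179}{2}$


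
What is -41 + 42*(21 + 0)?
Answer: 841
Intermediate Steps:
-41 + 42*(21 + 0) = -41 + 42*21 = -41 + 882 = 841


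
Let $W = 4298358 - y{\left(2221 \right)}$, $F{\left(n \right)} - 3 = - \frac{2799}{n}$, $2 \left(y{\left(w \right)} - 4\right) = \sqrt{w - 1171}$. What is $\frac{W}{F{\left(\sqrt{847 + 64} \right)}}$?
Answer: $- \frac{1957900247}{1304367} - \frac{668394047 \sqrt{911}}{434789} + \frac{1555 \sqrt{38262}}{1739156} + \frac{4555 \sqrt{42}}{5217468} \approx -47900.0$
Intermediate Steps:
$y{\left(w \right)} = 4 + \frac{\sqrt{-1171 + w}}{2}$ ($y{\left(w \right)} = 4 + \frac{\sqrt{w - 1171}}{2} = 4 + \frac{\sqrt{-1171 + w}}{2}$)
$F{\left(n \right)} = 3 - \frac{2799}{n}$
$W = 4298354 - \frac{5 \sqrt{42}}{2}$ ($W = 4298358 - \left(4 + \frac{\sqrt{-1171 + 2221}}{2}\right) = 4298358 - \left(4 + \frac{\sqrt{1050}}{2}\right) = 4298358 - \left(4 + \frac{5 \sqrt{42}}{2}\right) = 4298354 - \frac{5 \sqrt{42}}{2} \approx 4.2983 \cdot 10^{6}$)
$\frac{W}{F{\left(\sqrt{847 + 64} \right)}} = \frac{4298354 - \frac{5 \sqrt{42}}{2}}{3 - \frac{2799}{\sqrt{847 + 64}}} = \frac{4298354 - \frac{5 \sqrt{42}}{2}}{3 - \frac{2799}{\sqrt{911}}} = \frac{4298354 - \frac{5 \sqrt{42}}{2}}{3 - 2799 \frac{\sqrt{911}}{911}} = \frac{4298354 - \frac{5 \sqrt{42}}{2}}{3 - \frac{2799 \sqrt{911}}{911}}$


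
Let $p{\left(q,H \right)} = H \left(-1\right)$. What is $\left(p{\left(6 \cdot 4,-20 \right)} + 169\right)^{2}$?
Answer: $35721$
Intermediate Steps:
$p{\left(q,H \right)} = - H$
$\left(p{\left(6 \cdot 4,-20 \right)} + 169\right)^{2} = \left(\left(-1\right) \left(-20\right) + 169\right)^{2} = \left(20 + 169\right)^{2} = 189^{2} = 35721$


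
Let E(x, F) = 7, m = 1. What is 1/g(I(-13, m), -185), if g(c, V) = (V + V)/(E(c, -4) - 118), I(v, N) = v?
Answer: 3/10 ≈ 0.30000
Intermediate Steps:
g(c, V) = -2*V/111 (g(c, V) = (V + V)/(7 - 118) = (2*V)/(-111) = (2*V)*(-1/111) = -2*V/111)
1/g(I(-13, m), -185) = 1/(-2/111*(-185)) = 1/(10/3) = 3/10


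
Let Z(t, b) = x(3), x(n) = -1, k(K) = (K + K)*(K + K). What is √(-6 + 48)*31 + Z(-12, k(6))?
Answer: -1 + 31*√42 ≈ 199.90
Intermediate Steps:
k(K) = 4*K² (k(K) = (2*K)*(2*K) = 4*K²)
Z(t, b) = -1
√(-6 + 48)*31 + Z(-12, k(6)) = √(-6 + 48)*31 - 1 = √42*31 - 1 = 31*√42 - 1 = -1 + 31*√42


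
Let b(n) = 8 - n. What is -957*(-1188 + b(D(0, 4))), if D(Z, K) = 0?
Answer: 1129260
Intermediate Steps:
-957*(-1188 + b(D(0, 4))) = -957*(-1188 + (8 - 1*0)) = -957*(-1188 + (8 + 0)) = -957*(-1188 + 8) = -957*(-1180) = 1129260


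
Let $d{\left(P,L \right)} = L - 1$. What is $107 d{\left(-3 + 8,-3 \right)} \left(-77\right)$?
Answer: $32956$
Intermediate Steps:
$d{\left(P,L \right)} = -1 + L$
$107 d{\left(-3 + 8,-3 \right)} \left(-77\right) = 107 \left(-1 - 3\right) \left(-77\right) = 107 \left(-4\right) \left(-77\right) = \left(-428\right) \left(-77\right) = 32956$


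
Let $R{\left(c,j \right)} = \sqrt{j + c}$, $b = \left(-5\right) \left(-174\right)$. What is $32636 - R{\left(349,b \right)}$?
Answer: $32636 - \sqrt{1219} \approx 32601.0$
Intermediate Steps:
$b = 870$
$R{\left(c,j \right)} = \sqrt{c + j}$
$32636 - R{\left(349,b \right)} = 32636 - \sqrt{349 + 870} = 32636 - \sqrt{1219}$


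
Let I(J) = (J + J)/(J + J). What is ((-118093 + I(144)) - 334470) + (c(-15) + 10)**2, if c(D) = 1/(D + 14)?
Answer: -452481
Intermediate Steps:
I(J) = 1 (I(J) = (2*J)/((2*J)) = (2*J)*(1/(2*J)) = 1)
c(D) = 1/(14 + D)
((-118093 + I(144)) - 334470) + (c(-15) + 10)**2 = ((-118093 + 1) - 334470) + (1/(14 - 15) + 10)**2 = (-118092 - 334470) + (1/(-1) + 10)**2 = -452562 + (-1 + 10)**2 = -452562 + 9**2 = -452562 + 81 = -452481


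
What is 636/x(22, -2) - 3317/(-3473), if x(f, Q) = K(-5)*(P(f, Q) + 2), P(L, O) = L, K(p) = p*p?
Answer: 349919/173650 ≈ 2.0151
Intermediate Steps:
K(p) = p²
x(f, Q) = 50 + 25*f (x(f, Q) = (-5)²*(f + 2) = 25*(2 + f) = 50 + 25*f)
636/x(22, -2) - 3317/(-3473) = 636/(50 + 25*22) - 3317/(-3473) = 636/(50 + 550) - 3317*(-1/3473) = 636/600 + 3317/3473 = 636*(1/600) + 3317/3473 = 53/50 + 3317/3473 = 349919/173650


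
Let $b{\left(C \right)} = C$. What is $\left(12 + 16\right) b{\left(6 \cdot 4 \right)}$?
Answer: $672$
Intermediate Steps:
$\left(12 + 16\right) b{\left(6 \cdot 4 \right)} = \left(12 + 16\right) 6 \cdot 4 = 28 \cdot 24 = 672$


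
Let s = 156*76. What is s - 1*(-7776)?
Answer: 19632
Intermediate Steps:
s = 11856
s - 1*(-7776) = 11856 - 1*(-7776) = 11856 + 7776 = 19632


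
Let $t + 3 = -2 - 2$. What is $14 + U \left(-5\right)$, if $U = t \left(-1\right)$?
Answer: $-21$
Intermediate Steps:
$t = -7$ ($t = -3 - 4 = -7$)
$U = 7$ ($U = \left(-7\right) \left(-1\right) = 7$)
$14 + U \left(-5\right) = 14 + 7 \left(-5\right) = 14 - 35 = -21$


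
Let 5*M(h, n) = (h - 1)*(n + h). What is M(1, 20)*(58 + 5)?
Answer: 0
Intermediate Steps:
M(h, n) = (-1 + h)*(h + n)/5 (M(h, n) = ((h - 1)*(n + h))/5 = ((-1 + h)*(h + n))/5 = (-1 + h)*(h + n)/5)
M(1, 20)*(58 + 5) = (-⅕*1 - ⅕*20 + (⅕)*1² + (⅕)*1*20)*(58 + 5) = (-⅕ - 4 + (⅕)*1 + 4)*63 = (-⅕ - 4 + ⅕ + 4)*63 = 0*63 = 0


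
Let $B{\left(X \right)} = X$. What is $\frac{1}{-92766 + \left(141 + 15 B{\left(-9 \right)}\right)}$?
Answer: $- \frac{1}{92760} \approx -1.0781 \cdot 10^{-5}$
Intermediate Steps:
$\frac{1}{-92766 + \left(141 + 15 B{\left(-9 \right)}\right)} = \frac{1}{-92766 + \left(141 + 15 \left(-9\right)\right)} = \frac{1}{-92766 + \left(141 - 135\right)} = \frac{1}{-92766 + 6} = \frac{1}{-92760} = - \frac{1}{92760}$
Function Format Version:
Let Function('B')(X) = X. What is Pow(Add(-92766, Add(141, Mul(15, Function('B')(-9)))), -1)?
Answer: Rational(-1, 92760) ≈ -1.0781e-5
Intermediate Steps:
Pow(Add(-92766, Add(141, Mul(15, Function('B')(-9)))), -1) = Pow(Add(-92766, Add(141, Mul(15, -9))), -1) = Pow(Add(-92766, Add(141, -135)), -1) = Pow(Add(-92766, 6), -1) = Pow(-92760, -1) = Rational(-1, 92760)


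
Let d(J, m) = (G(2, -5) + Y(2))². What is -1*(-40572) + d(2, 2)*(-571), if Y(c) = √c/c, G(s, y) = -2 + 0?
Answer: 76005/2 + 1142*√2 ≈ 39618.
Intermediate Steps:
G(s, y) = -2
Y(c) = c^(-½)
d(J, m) = (-2 + √2/2)² (d(J, m) = (-2 + 2^(-½))² = (-2 + √2/2)²)
-1*(-40572) + d(2, 2)*(-571) = -1*(-40572) + ((4 - √2)²/4)*(-571) = 40572 - 571*(4 - √2)²/4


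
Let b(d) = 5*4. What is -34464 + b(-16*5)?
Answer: -34444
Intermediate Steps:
b(d) = 20
-34464 + b(-16*5) = -34464 + 20 = -34444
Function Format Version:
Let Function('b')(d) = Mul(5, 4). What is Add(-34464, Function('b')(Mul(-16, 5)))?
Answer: -34444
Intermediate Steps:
Function('b')(d) = 20
Add(-34464, Function('b')(Mul(-16, 5))) = Add(-34464, 20) = -34444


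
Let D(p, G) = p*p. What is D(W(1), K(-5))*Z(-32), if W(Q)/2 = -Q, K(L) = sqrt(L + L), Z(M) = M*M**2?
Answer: -131072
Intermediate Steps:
Z(M) = M**3
K(L) = sqrt(2)*sqrt(L) (K(L) = sqrt(2*L) = sqrt(2)*sqrt(L))
W(Q) = -2*Q (W(Q) = 2*(-Q) = -2*Q)
D(p, G) = p**2
D(W(1), K(-5))*Z(-32) = (-2*1)**2*(-32)**3 = (-2)**2*(-32768) = 4*(-32768) = -131072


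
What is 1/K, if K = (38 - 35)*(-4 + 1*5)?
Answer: 1/3 ≈ 0.33333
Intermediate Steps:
K = 3 (K = 3*(-4 + 5) = 3*1 = 3)
1/K = 1/3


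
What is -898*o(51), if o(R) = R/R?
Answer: -898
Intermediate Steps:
o(R) = 1
-898*o(51) = -898*1 = -898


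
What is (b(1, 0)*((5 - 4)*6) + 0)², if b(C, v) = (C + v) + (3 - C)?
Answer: 324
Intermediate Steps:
b(C, v) = 3 + v
(b(1, 0)*((5 - 4)*6) + 0)² = ((3 + 0)*((5 - 4)*6) + 0)² = (3*(1*6) + 0)² = (3*6 + 0)² = (18 + 0)² = 18² = 324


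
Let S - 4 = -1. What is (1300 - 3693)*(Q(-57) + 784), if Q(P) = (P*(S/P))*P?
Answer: -1466909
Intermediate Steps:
S = 3 (S = 4 - 1 = 3)
Q(P) = 3*P (Q(P) = (P*(3/P))*P = 3*P)
(1300 - 3693)*(Q(-57) + 784) = (1300 - 3693)*(3*(-57) + 784) = -2393*(-171 + 784) = -2393*613 = -1466909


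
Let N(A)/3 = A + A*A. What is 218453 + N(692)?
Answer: 1657121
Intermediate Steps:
N(A) = 3*A + 3*A² (N(A) = 3*(A + A*A) = 3*(A + A²) = 3*A + 3*A²)
218453 + N(692) = 218453 + 3*692*(1 + 692) = 218453 + 3*692*693 = 218453 + 1438668 = 1657121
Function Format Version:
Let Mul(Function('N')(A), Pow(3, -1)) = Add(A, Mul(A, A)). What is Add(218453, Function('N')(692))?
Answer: 1657121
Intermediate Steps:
Function('N')(A) = Add(Mul(3, A), Mul(3, Pow(A, 2))) (Function('N')(A) = Mul(3, Add(A, Mul(A, A))) = Mul(3, Add(A, Pow(A, 2))) = Add(Mul(3, A), Mul(3, Pow(A, 2))))
Add(218453, Function('N')(692)) = Add(218453, Mul(3, 692, Add(1, 692))) = Add(218453, Mul(3, 692, 693)) = Add(218453, 1438668) = 1657121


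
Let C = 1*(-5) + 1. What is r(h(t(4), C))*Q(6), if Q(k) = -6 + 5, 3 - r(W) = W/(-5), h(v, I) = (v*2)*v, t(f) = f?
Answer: -47/5 ≈ -9.4000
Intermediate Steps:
C = -4 (C = -5 + 1 = -4)
h(v, I) = 2*v² (h(v, I) = (2*v)*v = 2*v²)
r(W) = 3 + W/5 (r(W) = 3 - W/(-5) = 3 - W*(-1)/5 = 3 - (-1)*W/5 = 3 + W/5)
Q(k) = -1
r(h(t(4), C))*Q(6) = (3 + (2*4²)/5)*(-1) = (3 + (2*16)/5)*(-1) = (3 + (⅕)*32)*(-1) = (3 + 32/5)*(-1) = (47/5)*(-1) = -47/5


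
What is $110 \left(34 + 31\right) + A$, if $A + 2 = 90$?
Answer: $7238$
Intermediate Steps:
$A = 88$ ($A = -2 + 90 = 88$)
$110 \left(34 + 31\right) + A = 110 \left(34 + 31\right) + 88 = 110 \cdot 65 + 88 = 7150 + 88 = 7238$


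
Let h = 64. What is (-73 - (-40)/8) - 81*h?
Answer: -5252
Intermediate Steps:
(-73 - (-40)/8) - 81*h = (-73 - (-40)/8) - 81*64 = (-73 - (-40)/8) - 5184 = (-73 - 1*(-5)) - 5184 = (-73 + 5) - 5184 = -68 - 5184 = -5252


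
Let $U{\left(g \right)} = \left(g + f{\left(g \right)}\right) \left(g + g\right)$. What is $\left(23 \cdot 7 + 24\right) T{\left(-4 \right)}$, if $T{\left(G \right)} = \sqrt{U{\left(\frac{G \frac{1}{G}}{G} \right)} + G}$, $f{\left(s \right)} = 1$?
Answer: $\frac{185 i \sqrt{70}}{4} \approx 386.96 i$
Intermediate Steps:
$U{\left(g \right)} = 2 g \left(1 + g\right)$ ($U{\left(g \right)} = \left(g + 1\right) \left(g + g\right) = \left(1 + g\right) 2 g = 2 g \left(1 + g\right)$)
$T{\left(G \right)} = \sqrt{G + \frac{2 \left(1 + \frac{1}{G}\right)}{G}}$ ($T{\left(G \right)} = \sqrt{2 \frac{G \frac{1}{G}}{G} \left(1 + \frac{G \frac{1}{G}}{G}\right) + G} = \sqrt{2 \cdot 1 \frac{1}{G} \left(1 + 1 \frac{1}{G}\right) + G} = \sqrt{\frac{2 \left(1 + \frac{1}{G}\right)}{G} + G} = \sqrt{G + \frac{2 \left(1 + \frac{1}{G}\right)}{G}}$)
$\left(23 \cdot 7 + 24\right) T{\left(-4 \right)} = \left(23 \cdot 7 + 24\right) \sqrt{-4 + \frac{2}{-4} + \frac{2}{16}} = \left(161 + 24\right) \sqrt{-4 + 2 \left(- \frac{1}{4}\right) + 2 \cdot \frac{1}{16}} = 185 \sqrt{-4 - \frac{1}{2} + \frac{1}{8}} = 185 \sqrt{- \frac{35}{8}} = 185 \frac{i \sqrt{70}}{4} = \frac{185 i \sqrt{70}}{4}$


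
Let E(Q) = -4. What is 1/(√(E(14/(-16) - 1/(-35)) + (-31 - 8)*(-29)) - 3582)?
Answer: -3582/12829597 - 7*√23/12829597 ≈ -0.00028181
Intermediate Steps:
1/(√(E(14/(-16) - 1/(-35)) + (-31 - 8)*(-29)) - 3582) = 1/(√(-4 + (-31 - 8)*(-29)) - 3582) = 1/(√(-4 - 39*(-29)) - 3582) = 1/(√(-4 + 1131) - 3582) = 1/(√1127 - 3582) = 1/(7*√23 - 3582) = 1/(-3582 + 7*√23)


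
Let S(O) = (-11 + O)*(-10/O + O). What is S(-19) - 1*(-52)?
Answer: 11518/19 ≈ 606.21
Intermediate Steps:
S(O) = (-11 + O)*(O - 10/O)
S(-19) - 1*(-52) = (-10 + (-19)² - 11*(-19) + 110/(-19)) - 1*(-52) = (-10 + 361 + 209 + 110*(-1/19)) + 52 = (-10 + 361 + 209 - 110/19) + 52 = 10530/19 + 52 = 11518/19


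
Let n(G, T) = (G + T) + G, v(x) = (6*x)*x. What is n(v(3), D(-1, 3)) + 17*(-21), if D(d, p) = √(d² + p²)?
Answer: -249 + √10 ≈ -245.84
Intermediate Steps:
v(x) = 6*x²
n(G, T) = T + 2*G
n(v(3), D(-1, 3)) + 17*(-21) = (√((-1)² + 3²) + 2*(6*3²)) + 17*(-21) = (√(1 + 9) + 2*(6*9)) - 357 = (√10 + 2*54) - 357 = (√10 + 108) - 357 = (108 + √10) - 357 = -249 + √10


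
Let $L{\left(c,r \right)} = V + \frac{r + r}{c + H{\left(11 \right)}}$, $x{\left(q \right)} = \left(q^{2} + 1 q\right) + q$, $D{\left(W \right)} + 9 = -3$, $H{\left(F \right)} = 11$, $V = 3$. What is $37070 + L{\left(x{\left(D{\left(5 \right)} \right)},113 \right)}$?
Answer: $\frac{4856789}{131} \approx 37075.0$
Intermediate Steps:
$D{\left(W \right)} = -12$ ($D{\left(W \right)} = -9 - 3 = -12$)
$x{\left(q \right)} = q^{2} + 2 q$ ($x{\left(q \right)} = \left(q^{2} + q\right) + q = \left(q + q^{2}\right) + q = q^{2} + 2 q$)
$L{\left(c,r \right)} = 3 + \frac{2 r}{11 + c}$ ($L{\left(c,r \right)} = 3 + \frac{r + r}{c + 11} = 3 + \frac{2 r}{11 + c}$)
$37070 + L{\left(x{\left(D{\left(5 \right)} \right)},113 \right)} = 37070 + \frac{33 + 2 \cdot 113 + 3 \left(- 12 \left(2 - 12\right)\right)}{11 - 12 \left(2 - 12\right)} = 37070 + \frac{33 + 226 + 3 \left(\left(-12\right) \left(-10\right)\right)}{11 - -120} = 37070 + \frac{33 + 226 + 3 \cdot 120}{11 + 120} = 37070 + \frac{33 + 226 + 360}{131} = 37070 + \frac{1}{131} \cdot 619 = 37070 + \frac{619}{131} = \frac{4856789}{131}$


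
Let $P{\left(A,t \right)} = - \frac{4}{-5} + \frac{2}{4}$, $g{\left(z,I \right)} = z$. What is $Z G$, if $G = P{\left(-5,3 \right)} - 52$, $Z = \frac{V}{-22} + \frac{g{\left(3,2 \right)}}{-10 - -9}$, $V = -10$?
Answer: $\frac{7098}{55} \approx 129.05$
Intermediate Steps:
$Z = - \frac{28}{11}$ ($Z = - \frac{10}{-22} + \frac{3}{-10 - -9} = \left(-10\right) \left(- \frac{1}{22}\right) + \frac{3}{-10 + 9} = \frac{5}{11} + \frac{3}{-1} = \frac{5}{11} + 3 \left(-1\right) = \frac{5}{11} - 3 = - \frac{28}{11} \approx -2.5455$)
$P{\left(A,t \right)} = \frac{13}{10}$ ($P{\left(A,t \right)} = \left(-4\right) \left(- \frac{1}{5}\right) + 2 \cdot \frac{1}{4} = \frac{4}{5} + \frac{1}{2} = \frac{13}{10}$)
$G = - \frac{507}{10}$ ($G = \frac{13}{10} - 52 = - \frac{507}{10} \approx -50.7$)
$Z G = \left(- \frac{28}{11}\right) \left(- \frac{507}{10}\right) = \frac{7098}{55}$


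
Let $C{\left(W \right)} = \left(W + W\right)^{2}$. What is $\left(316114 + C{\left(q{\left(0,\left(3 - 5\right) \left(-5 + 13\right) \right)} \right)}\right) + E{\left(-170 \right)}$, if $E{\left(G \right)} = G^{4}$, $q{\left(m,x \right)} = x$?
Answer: $835527138$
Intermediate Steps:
$C{\left(W \right)} = 4 W^{2}$ ($C{\left(W \right)} = \left(2 W\right)^{2} = 4 W^{2}$)
$\left(316114 + C{\left(q{\left(0,\left(3 - 5\right) \left(-5 + 13\right) \right)} \right)}\right) + E{\left(-170 \right)} = \left(316114 + 4 \left(\left(3 - 5\right) \left(-5 + 13\right)\right)^{2}\right) + \left(-170\right)^{4} = \left(316114 + 4 \left(\left(-2\right) 8\right)^{2}\right) + 835210000 = \left(316114 + 4 \left(-16\right)^{2}\right) + 835210000 = \left(316114 + 4 \cdot 256\right) + 835210000 = \left(316114 + 1024\right) + 835210000 = 317138 + 835210000 = 835527138$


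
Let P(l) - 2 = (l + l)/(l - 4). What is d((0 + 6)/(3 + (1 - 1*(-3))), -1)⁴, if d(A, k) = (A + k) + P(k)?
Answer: 38950081/1500625 ≈ 25.956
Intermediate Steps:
P(l) = 2 + 2*l/(-4 + l) (P(l) = 2 + (l + l)/(l - 4) = 2 + (2*l)/(-4 + l) = 2 + 2*l/(-4 + l))
d(A, k) = A + k + 4*(-2 + k)/(-4 + k) (d(A, k) = (A + k) + 4*(-2 + k)/(-4 + k) = A + k + 4*(-2 + k)/(-4 + k))
d((0 + 6)/(3 + (1 - 1*(-3))), -1)⁴ = ((-8 + 4*(-1) + (-4 - 1)*((0 + 6)/(3 + (1 - 1*(-3))) - 1))/(-4 - 1))⁴ = ((-8 - 4 - 5*(6/(3 + (1 + 3)) - 1))/(-5))⁴ = (-(-8 - 4 - 5*(6/(3 + 4) - 1))/5)⁴ = (-(-8 - 4 - 5*(6/7 - 1))/5)⁴ = (-(-8 - 4 - 5*(-⅐))/5)⁴ = (-(-8 - 4 + 5/7)/5)⁴ = (-⅕*(-79/7))⁴ = (79/35)⁴ = 38950081/1500625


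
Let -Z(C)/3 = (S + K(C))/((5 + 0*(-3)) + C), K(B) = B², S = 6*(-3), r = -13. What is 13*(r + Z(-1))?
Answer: -13/4 ≈ -3.2500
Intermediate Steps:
S = -18
Z(C) = -3*(-18 + C²)/(5 + C) (Z(C) = -3*(-18 + C²)/((5 + 0*(-3)) + C) = -3*(-18 + C²)/((5 + 0) + C) = -3*(-18 + C²)/(5 + C))
13*(r + Z(-1)) = 13*(-13 + 3*(18 - 1*(-1)²)/(5 - 1)) = 13*(-13 + 3*(18 - 1*1)/4) = 13*(-13 + 3*(¼)*(18 - 1)) = 13*(-13 + 3*(¼)*17) = 13*(-13 + 51/4) = 13*(-¼) = -13/4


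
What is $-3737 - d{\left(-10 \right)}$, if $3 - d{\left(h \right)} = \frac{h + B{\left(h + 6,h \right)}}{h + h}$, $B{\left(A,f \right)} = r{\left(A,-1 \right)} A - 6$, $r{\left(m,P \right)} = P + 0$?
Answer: $- \frac{18697}{5} \approx -3739.4$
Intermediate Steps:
$r{\left(m,P \right)} = P$
$B{\left(A,f \right)} = -6 - A$ ($B{\left(A,f \right)} = - A - 6 = -6 - A$)
$d{\left(h \right)} = 3 + \frac{6}{h}$ ($d{\left(h \right)} = 3 - \frac{h - \left(12 + h\right)}{h + h} = 3 - \frac{h - \left(12 + h\right)}{2 h} = 3 - \left(h - \left(12 + h\right)\right) \frac{1}{2 h} = 3 - - 12 \frac{1}{2 h} = 3 - - \frac{6}{h} = 3 + \frac{6}{h}$)
$-3737 - d{\left(-10 \right)} = -3737 - \left(3 + \frac{6}{-10}\right) = -3737 - \left(3 + 6 \left(- \frac{1}{10}\right)\right) = -3737 - \left(3 - \frac{3}{5}\right) = -3737 - \frac{12}{5} = - \frac{18697}{5}$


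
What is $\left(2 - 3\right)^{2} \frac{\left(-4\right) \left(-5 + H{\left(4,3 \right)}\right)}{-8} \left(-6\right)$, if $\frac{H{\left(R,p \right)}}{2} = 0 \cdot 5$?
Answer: $15$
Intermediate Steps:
$H{\left(R,p \right)} = 0$ ($H{\left(R,p \right)} = 2 \cdot 0 \cdot 5 = 2 \cdot 0 = 0$)
$\left(2 - 3\right)^{2} \frac{\left(-4\right) \left(-5 + H{\left(4,3 \right)}\right)}{-8} \left(-6\right) = \left(2 - 3\right)^{2} \frac{\left(-4\right) \left(-5 + 0\right)}{-8} \left(-6\right) = \left(-1\right)^{2} \left(-4\right) \left(-5\right) \left(- \frac{1}{8}\right) \left(-6\right) = 1 \cdot 20 \left(- \frac{1}{8}\right) \left(-6\right) = 1 \left(- \frac{5}{2}\right) \left(-6\right) = \left(- \frac{5}{2}\right) \left(-6\right) = 15$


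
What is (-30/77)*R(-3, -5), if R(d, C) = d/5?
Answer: 18/77 ≈ 0.23377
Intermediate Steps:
R(d, C) = d/5 (R(d, C) = d*(⅕) = d/5)
(-30/77)*R(-3, -5) = (-30/77)*((⅕)*(-3)) = -30*1/77*(-⅗) = -30/77*(-⅗) = 18/77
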